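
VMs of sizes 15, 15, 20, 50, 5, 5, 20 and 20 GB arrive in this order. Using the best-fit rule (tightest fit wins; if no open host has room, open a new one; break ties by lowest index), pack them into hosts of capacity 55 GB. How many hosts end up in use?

3

  15 → host 1 (new)  [load 15/55]
  15 → host 1  [load 30/55]
  20 → host 1  [load 50/55]
  50 → host 2 (new)  [load 50/55]
  5 → host 1  [load 55/55]
  5 → host 2  [load 55/55]
  20 → host 3 (new)  [load 20/55]
  20 → host 3  [load 40/55]
3 hosts opened.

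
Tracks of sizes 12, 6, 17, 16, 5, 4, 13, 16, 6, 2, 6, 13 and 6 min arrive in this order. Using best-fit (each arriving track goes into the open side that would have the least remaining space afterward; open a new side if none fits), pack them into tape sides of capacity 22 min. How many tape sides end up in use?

  12 → side 1 (new)  [load 12/22]
  6 → side 1  [load 18/22]
  17 → side 2 (new)  [load 17/22]
  16 → side 3 (new)  [load 16/22]
  5 → side 2  [load 22/22]
  4 → side 1  [load 22/22]
  13 → side 4 (new)  [load 13/22]
  16 → side 5 (new)  [load 16/22]
  6 → side 3  [load 22/22]
  2 → side 5  [load 18/22]
  6 → side 4  [load 19/22]
  13 → side 6 (new)  [load 13/22]
  6 → side 6  [load 19/22]
6 tape sides opened.

6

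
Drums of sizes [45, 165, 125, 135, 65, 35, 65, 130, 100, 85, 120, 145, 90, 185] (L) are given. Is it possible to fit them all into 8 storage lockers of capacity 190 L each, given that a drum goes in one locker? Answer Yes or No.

No

Total = 1490 L; ⌈1490/190⌉ = 8.
The bound of 8 does not rule out 8, but exhaustive search shows no assignment into 8 storage lockers of capacity 190 L exists — the minimum is 9.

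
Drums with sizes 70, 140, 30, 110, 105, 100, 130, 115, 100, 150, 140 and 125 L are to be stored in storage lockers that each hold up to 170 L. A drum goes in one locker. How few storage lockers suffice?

Total = 150 + 140 + 140 + 130 + 125 + 115 + 110 + 105 + 100 + 100 + 70 + 30 = 1315 L.
Lower bound: ⌈1315/170⌉ = 8 storage lockers.
Also, 10 drums each exceed 85 L, and no two of those can share a locker, so at least 10 storage lockers are needed.
A packing using 10 storage lockers:
  locker 1: 150 = 150
  locker 2: 140 + 30 = 170
  locker 3: 140 = 140
  locker 4: 130 = 130
  locker 5: 125 = 125
  locker 6: 115 = 115
  locker 7: 110 = 110
  locker 8: 105 = 105
  locker 9: 100 + 70 = 170
  locker 10: 100 = 100
This matches the lower bound, so 10 is optimal.

10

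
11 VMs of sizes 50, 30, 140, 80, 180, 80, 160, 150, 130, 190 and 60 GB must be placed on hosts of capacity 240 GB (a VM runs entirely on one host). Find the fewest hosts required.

Total = 190 + 180 + 160 + 150 + 140 + 130 + 80 + 80 + 60 + 50 + 30 = 1250 GB.
Lower bound: ⌈1250/240⌉ = 6 hosts.
A packing using 6 hosts:
  host 1: 190 + 50 = 240
  host 2: 180 + 60 = 240
  host 3: 160 + 80 = 240
  host 4: 150 + 80 = 230
  host 5: 140 + 30 = 170
  host 6: 130 = 130
This matches the lower bound, so 6 is optimal.

6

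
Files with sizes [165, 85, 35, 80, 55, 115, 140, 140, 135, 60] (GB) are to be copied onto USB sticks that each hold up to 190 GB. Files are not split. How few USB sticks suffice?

6

Total = 165 + 140 + 140 + 135 + 115 + 85 + 80 + 60 + 55 + 35 = 1010 GB.
Lower bound: ⌈1010/190⌉ = 6 USB sticks.
A packing using 6 USB sticks:
  USB stick 1: 165 = 165
  USB stick 2: 140 + 35 = 175
  USB stick 3: 140 = 140
  USB stick 4: 135 + 55 = 190
  USB stick 5: 115 + 60 = 175
  USB stick 6: 85 + 80 = 165
This matches the lower bound, so 6 is optimal.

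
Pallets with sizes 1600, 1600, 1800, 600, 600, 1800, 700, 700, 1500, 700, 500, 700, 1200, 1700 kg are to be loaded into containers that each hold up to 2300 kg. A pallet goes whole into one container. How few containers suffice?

8

Total = 1800 + 1800 + 1700 + 1600 + 1600 + 1500 + 1200 + 700 + 700 + 700 + 700 + 600 + 600 + 500 = 15700 kg.
Lower bound: ⌈15700/2300⌉ = 7 containers.
A packing using 8 containers:
  container 1: 1800 + 500 = 2300
  container 2: 1800 = 1800
  container 3: 1700 + 600 = 2300
  container 4: 1600 + 700 = 2300
  container 5: 1600 + 700 = 2300
  container 6: 1500 + 700 = 2200
  container 7: 1200 + 700 = 1900
  container 8: 600 = 600
No arrangement into 7 containers stays within capacity, so 8 is optimal.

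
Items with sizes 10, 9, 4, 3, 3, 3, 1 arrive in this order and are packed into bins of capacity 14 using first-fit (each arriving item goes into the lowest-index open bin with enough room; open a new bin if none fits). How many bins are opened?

  10 → bin 1 (new)  [load 10/14]
  9 → bin 2 (new)  [load 9/14]
  4 → bin 1  [load 14/14]
  3 → bin 2  [load 12/14]
  3 → bin 3 (new)  [load 3/14]
  3 → bin 3  [load 6/14]
  1 → bin 2  [load 13/14]
3 bins opened.

3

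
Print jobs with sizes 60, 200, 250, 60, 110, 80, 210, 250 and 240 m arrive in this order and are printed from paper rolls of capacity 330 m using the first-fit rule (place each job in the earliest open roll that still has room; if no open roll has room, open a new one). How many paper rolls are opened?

5

  60 → roll 1 (new)  [load 60/330]
  200 → roll 1  [load 260/330]
  250 → roll 2 (new)  [load 250/330]
  60 → roll 1  [load 320/330]
  110 → roll 3 (new)  [load 110/330]
  80 → roll 2  [load 330/330]
  210 → roll 3  [load 320/330]
  250 → roll 4 (new)  [load 250/330]
  240 → roll 5 (new)  [load 240/330]
5 paper rolls opened.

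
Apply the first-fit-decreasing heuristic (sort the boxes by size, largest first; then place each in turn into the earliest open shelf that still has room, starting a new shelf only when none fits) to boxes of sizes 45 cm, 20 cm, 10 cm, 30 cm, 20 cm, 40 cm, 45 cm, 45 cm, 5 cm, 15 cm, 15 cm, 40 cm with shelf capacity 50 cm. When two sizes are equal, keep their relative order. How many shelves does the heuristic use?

7

Sorted descending: 45, 45, 45, 40, 40, 30, 20, 20, 15, 15, 10, 5.
  45 → shelf 1 (new)  [load 45/50]
  45 → shelf 2 (new)  [load 45/50]
  45 → shelf 3 (new)  [load 45/50]
  40 → shelf 4 (new)  [load 40/50]
  40 → shelf 5 (new)  [load 40/50]
  30 → shelf 6 (new)  [load 30/50]
  20 → shelf 6  [load 50/50]
  20 → shelf 7 (new)  [load 20/50]
  15 → shelf 7  [load 35/50]
  15 → shelf 7  [load 50/50]
  10 → shelf 4  [load 50/50]
  5 → shelf 1  [load 50/50]
7 shelves opened.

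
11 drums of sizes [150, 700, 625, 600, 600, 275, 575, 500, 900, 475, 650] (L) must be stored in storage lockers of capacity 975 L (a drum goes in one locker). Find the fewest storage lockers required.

8

Total = 900 + 700 + 650 + 625 + 600 + 600 + 575 + 500 + 475 + 275 + 150 = 6050 L.
Lower bound: ⌈6050/975⌉ = 7 storage lockers.
Also, 8 drums each exceed 975/2 L, and no two of those can share a locker, so at least 8 storage lockers are needed.
A packing using 8 storage lockers:
  locker 1: 900 = 900
  locker 2: 700 + 275 = 975
  locker 3: 650 + 150 = 800
  locker 4: 625 = 625
  locker 5: 600 = 600
  locker 6: 600 = 600
  locker 7: 575 = 575
  locker 8: 500 + 475 = 975
This matches the lower bound, so 8 is optimal.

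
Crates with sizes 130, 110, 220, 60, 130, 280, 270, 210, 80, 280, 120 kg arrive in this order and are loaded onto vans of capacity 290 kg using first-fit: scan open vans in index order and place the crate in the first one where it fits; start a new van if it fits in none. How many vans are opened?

  130 → van 1 (new)  [load 130/290]
  110 → van 1  [load 240/290]
  220 → van 2 (new)  [load 220/290]
  60 → van 2  [load 280/290]
  130 → van 3 (new)  [load 130/290]
  280 → van 4 (new)  [load 280/290]
  270 → van 5 (new)  [load 270/290]
  210 → van 6 (new)  [load 210/290]
  80 → van 3  [load 210/290]
  280 → van 7 (new)  [load 280/290]
  120 → van 8 (new)  [load 120/290]
8 vans opened.

8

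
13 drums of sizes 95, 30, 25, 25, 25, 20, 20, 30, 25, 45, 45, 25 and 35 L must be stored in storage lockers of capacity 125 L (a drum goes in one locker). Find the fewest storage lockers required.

Total = 95 + 45 + 45 + 35 + 30 + 30 + 25 + 25 + 25 + 25 + 25 + 20 + 20 = 445 L.
Lower bound: ⌈445/125⌉ = 4 storage lockers.
A packing using 4 storage lockers:
  locker 1: 95 + 30 = 125
  locker 2: 45 + 45 + 35 = 125
  locker 3: 30 + 25 + 25 + 25 + 20 = 125
  locker 4: 25 + 25 + 20 = 70
This matches the lower bound, so 4 is optimal.

4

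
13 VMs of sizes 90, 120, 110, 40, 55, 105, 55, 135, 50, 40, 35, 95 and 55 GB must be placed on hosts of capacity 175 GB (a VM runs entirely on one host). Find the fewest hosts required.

6

Total = 135 + 120 + 110 + 105 + 95 + 90 + 55 + 55 + 55 + 50 + 40 + 40 + 35 = 985 GB.
Lower bound: ⌈985/175⌉ = 6 hosts.
A packing using 6 hosts:
  host 1: 135 + 40 = 175
  host 2: 120 + 55 = 175
  host 3: 110 + 55 = 165
  host 4: 105 + 55 = 160
  host 5: 95 + 50 = 145
  host 6: 90 + 40 + 35 = 165
This matches the lower bound, so 6 is optimal.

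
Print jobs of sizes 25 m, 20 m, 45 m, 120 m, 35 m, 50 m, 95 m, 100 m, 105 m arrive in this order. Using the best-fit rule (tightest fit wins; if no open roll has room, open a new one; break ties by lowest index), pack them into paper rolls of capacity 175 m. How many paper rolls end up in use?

  25 → roll 1 (new)  [load 25/175]
  20 → roll 1  [load 45/175]
  45 → roll 1  [load 90/175]
  120 → roll 2 (new)  [load 120/175]
  35 → roll 2  [load 155/175]
  50 → roll 1  [load 140/175]
  95 → roll 3 (new)  [load 95/175]
  100 → roll 4 (new)  [load 100/175]
  105 → roll 5 (new)  [load 105/175]
5 paper rolls opened.

5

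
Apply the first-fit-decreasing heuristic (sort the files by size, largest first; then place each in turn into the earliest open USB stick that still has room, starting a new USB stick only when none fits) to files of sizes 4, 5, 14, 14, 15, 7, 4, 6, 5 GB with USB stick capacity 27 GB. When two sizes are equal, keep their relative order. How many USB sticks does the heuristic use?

Sorted descending: 15, 14, 14, 7, 6, 5, 5, 4, 4.
  15 → USB stick 1 (new)  [load 15/27]
  14 → USB stick 2 (new)  [load 14/27]
  14 → USB stick 3 (new)  [load 14/27]
  7 → USB stick 1  [load 22/27]
  6 → USB stick 2  [load 20/27]
  5 → USB stick 1  [load 27/27]
  5 → USB stick 2  [load 25/27]
  4 → USB stick 3  [load 18/27]
  4 → USB stick 3  [load 22/27]
3 USB sticks opened.

3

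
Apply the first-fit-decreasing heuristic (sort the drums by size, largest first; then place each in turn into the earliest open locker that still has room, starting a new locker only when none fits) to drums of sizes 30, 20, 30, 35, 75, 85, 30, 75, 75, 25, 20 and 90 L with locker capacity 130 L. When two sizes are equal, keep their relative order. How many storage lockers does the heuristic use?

5

Sorted descending: 90, 85, 75, 75, 75, 35, 30, 30, 30, 25, 20, 20.
  90 → locker 1 (new)  [load 90/130]
  85 → locker 2 (new)  [load 85/130]
  75 → locker 3 (new)  [load 75/130]
  75 → locker 4 (new)  [load 75/130]
  75 → locker 5 (new)  [load 75/130]
  35 → locker 1  [load 125/130]
  30 → locker 2  [load 115/130]
  30 → locker 3  [load 105/130]
  30 → locker 4  [load 105/130]
  25 → locker 3  [load 130/130]
  20 → locker 4  [load 125/130]
  20 → locker 5  [load 95/130]
5 storage lockers opened.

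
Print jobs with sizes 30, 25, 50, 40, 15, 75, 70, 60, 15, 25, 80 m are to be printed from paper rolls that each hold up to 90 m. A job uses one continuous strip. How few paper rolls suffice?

6

Total = 80 + 75 + 70 + 60 + 50 + 40 + 30 + 25 + 25 + 15 + 15 = 485 m.
Lower bound: ⌈485/90⌉ = 6 paper rolls.
A packing using 6 paper rolls:
  roll 1: 80 = 80
  roll 2: 75 + 15 = 90
  roll 3: 70 + 15 = 85
  roll 4: 60 + 30 = 90
  roll 5: 50 + 40 = 90
  roll 6: 25 + 25 = 50
This matches the lower bound, so 6 is optimal.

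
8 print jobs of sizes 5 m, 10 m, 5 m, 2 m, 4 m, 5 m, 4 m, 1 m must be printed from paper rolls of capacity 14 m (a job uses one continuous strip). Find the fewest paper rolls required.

Total = 10 + 5 + 5 + 5 + 4 + 4 + 2 + 1 = 36 m.
Lower bound: ⌈36/14⌉ = 3 paper rolls.
A packing using 3 paper rolls:
  roll 1: 10 + 4 = 14
  roll 2: 5 + 5 + 4 = 14
  roll 3: 5 + 2 + 1 = 8
This matches the lower bound, so 3 is optimal.

3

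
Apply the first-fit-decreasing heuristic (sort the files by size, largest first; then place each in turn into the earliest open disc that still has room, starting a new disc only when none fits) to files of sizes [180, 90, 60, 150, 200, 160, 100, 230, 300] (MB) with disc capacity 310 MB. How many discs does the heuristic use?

Sorted descending: 300, 230, 200, 180, 160, 150, 100, 90, 60.
  300 → disc 1 (new)  [load 300/310]
  230 → disc 2 (new)  [load 230/310]
  200 → disc 3 (new)  [load 200/310]
  180 → disc 4 (new)  [load 180/310]
  160 → disc 5 (new)  [load 160/310]
  150 → disc 5  [load 310/310]
  100 → disc 3  [load 300/310]
  90 → disc 4  [load 270/310]
  60 → disc 2  [load 290/310]
5 discs opened.

5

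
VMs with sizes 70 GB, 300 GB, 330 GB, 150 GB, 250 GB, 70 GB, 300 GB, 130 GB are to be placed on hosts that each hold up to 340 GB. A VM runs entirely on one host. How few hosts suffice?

6

Total = 330 + 300 + 300 + 250 + 150 + 130 + 70 + 70 = 1600 GB.
Lower bound: ⌈1600/340⌉ = 5 hosts.
A packing using 6 hosts:
  host 1: 330 = 330
  host 2: 300 = 300
  host 3: 300 = 300
  host 4: 250 + 70 = 320
  host 5: 150 + 130 = 280
  host 6: 70 = 70
No arrangement into 5 hosts stays within capacity, so 6 is optimal.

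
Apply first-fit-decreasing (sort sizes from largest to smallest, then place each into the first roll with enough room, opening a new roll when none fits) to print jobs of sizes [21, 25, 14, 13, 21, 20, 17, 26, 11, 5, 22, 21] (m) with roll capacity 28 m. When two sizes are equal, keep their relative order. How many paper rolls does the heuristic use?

9

Sorted descending: 26, 25, 22, 21, 21, 21, 20, 17, 14, 13, 11, 5.
  26 → roll 1 (new)  [load 26/28]
  25 → roll 2 (new)  [load 25/28]
  22 → roll 3 (new)  [load 22/28]
  21 → roll 4 (new)  [load 21/28]
  21 → roll 5 (new)  [load 21/28]
  21 → roll 6 (new)  [load 21/28]
  20 → roll 7 (new)  [load 20/28]
  17 → roll 8 (new)  [load 17/28]
  14 → roll 9 (new)  [load 14/28]
  13 → roll 9  [load 27/28]
  11 → roll 8  [load 28/28]
  5 → roll 3  [load 27/28]
9 paper rolls opened.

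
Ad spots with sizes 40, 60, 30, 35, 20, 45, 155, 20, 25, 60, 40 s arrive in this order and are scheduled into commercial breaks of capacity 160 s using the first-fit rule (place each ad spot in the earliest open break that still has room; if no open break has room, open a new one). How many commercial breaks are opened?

4

  40 → break 1 (new)  [load 40/160]
  60 → break 1  [load 100/160]
  30 → break 1  [load 130/160]
  35 → break 2 (new)  [load 35/160]
  20 → break 1  [load 150/160]
  45 → break 2  [load 80/160]
  155 → break 3 (new)  [load 155/160]
  20 → break 2  [load 100/160]
  25 → break 2  [load 125/160]
  60 → break 4 (new)  [load 60/160]
  40 → break 4  [load 100/160]
4 commercial breaks opened.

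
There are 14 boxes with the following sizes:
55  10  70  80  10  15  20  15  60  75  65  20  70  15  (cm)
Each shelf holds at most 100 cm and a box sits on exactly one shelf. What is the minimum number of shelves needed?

7

Total = 80 + 75 + 70 + 70 + 65 + 60 + 55 + 20 + 20 + 15 + 15 + 15 + 10 + 10 = 580 cm.
Lower bound: ⌈580/100⌉ = 6 shelves.
Also, 7 boxes each exceed 50 cm, and no two of those can share a shelf, so at least 7 shelves are needed.
A packing using 7 shelves:
  shelf 1: 80 + 20 = 100
  shelf 2: 75 + 20 = 95
  shelf 3: 70 + 15 + 15 = 100
  shelf 4: 70 + 15 + 10 = 95
  shelf 5: 65 + 10 = 75
  shelf 6: 60 = 60
  shelf 7: 55 = 55
This matches the lower bound, so 7 is optimal.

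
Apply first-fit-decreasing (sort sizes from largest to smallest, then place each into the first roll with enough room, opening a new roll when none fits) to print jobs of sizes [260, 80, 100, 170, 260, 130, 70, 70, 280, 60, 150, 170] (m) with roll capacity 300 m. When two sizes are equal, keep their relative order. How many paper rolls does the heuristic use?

7

Sorted descending: 280, 260, 260, 170, 170, 150, 130, 100, 80, 70, 70, 60.
  280 → roll 1 (new)  [load 280/300]
  260 → roll 2 (new)  [load 260/300]
  260 → roll 3 (new)  [load 260/300]
  170 → roll 4 (new)  [load 170/300]
  170 → roll 5 (new)  [load 170/300]
  150 → roll 6 (new)  [load 150/300]
  130 → roll 4  [load 300/300]
  100 → roll 5  [load 270/300]
  80 → roll 6  [load 230/300]
  70 → roll 6  [load 300/300]
  70 → roll 7 (new)  [load 70/300]
  60 → roll 7  [load 130/300]
7 paper rolls opened.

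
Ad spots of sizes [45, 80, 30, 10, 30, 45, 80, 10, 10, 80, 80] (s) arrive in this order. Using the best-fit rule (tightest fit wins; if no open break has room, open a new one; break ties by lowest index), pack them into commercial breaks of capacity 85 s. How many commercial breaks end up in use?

7

  45 → break 1 (new)  [load 45/85]
  80 → break 2 (new)  [load 80/85]
  30 → break 1  [load 75/85]
  10 → break 1  [load 85/85]
  30 → break 3 (new)  [load 30/85]
  45 → break 3  [load 75/85]
  80 → break 4 (new)  [load 80/85]
  10 → break 3  [load 85/85]
  10 → break 5 (new)  [load 10/85]
  80 → break 6 (new)  [load 80/85]
  80 → break 7 (new)  [load 80/85]
7 commercial breaks opened.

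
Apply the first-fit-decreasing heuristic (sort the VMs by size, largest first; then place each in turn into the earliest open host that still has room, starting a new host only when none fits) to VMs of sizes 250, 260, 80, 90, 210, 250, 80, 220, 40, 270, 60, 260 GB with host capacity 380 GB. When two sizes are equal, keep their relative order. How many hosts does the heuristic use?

Sorted descending: 270, 260, 260, 250, 250, 220, 210, 90, 80, 80, 60, 40.
  270 → host 1 (new)  [load 270/380]
  260 → host 2 (new)  [load 260/380]
  260 → host 3 (new)  [load 260/380]
  250 → host 4 (new)  [load 250/380]
  250 → host 5 (new)  [load 250/380]
  220 → host 6 (new)  [load 220/380]
  210 → host 7 (new)  [load 210/380]
  90 → host 1  [load 360/380]
  80 → host 2  [load 340/380]
  80 → host 3  [load 340/380]
  60 → host 4  [load 310/380]
  40 → host 2  [load 380/380]
7 hosts opened.

7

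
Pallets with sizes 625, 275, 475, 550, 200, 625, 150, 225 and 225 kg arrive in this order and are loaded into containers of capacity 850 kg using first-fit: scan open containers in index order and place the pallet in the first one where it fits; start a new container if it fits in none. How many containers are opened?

5

  625 → container 1 (new)  [load 625/850]
  275 → container 2 (new)  [load 275/850]
  475 → container 2  [load 750/850]
  550 → container 3 (new)  [load 550/850]
  200 → container 1  [load 825/850]
  625 → container 4 (new)  [load 625/850]
  150 → container 3  [load 700/850]
  225 → container 4  [load 850/850]
  225 → container 5 (new)  [load 225/850]
5 containers opened.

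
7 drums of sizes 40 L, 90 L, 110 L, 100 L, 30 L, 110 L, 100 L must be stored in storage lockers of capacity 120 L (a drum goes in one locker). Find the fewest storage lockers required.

Total = 110 + 110 + 100 + 100 + 90 + 40 + 30 = 580 L.
Lower bound: ⌈580/120⌉ = 5 storage lockers.
A packing using 6 storage lockers:
  locker 1: 110 = 110
  locker 2: 110 = 110
  locker 3: 100 = 100
  locker 4: 100 = 100
  locker 5: 90 + 30 = 120
  locker 6: 40 = 40
No arrangement into 5 storage lockers stays within capacity, so 6 is optimal.

6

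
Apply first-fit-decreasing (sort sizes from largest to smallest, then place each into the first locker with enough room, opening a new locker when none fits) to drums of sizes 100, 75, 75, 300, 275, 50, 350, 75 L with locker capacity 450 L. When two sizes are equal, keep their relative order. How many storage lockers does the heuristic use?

Sorted descending: 350, 300, 275, 100, 75, 75, 75, 50.
  350 → locker 1 (new)  [load 350/450]
  300 → locker 2 (new)  [load 300/450]
  275 → locker 3 (new)  [load 275/450]
  100 → locker 1  [load 450/450]
  75 → locker 2  [load 375/450]
  75 → locker 2  [load 450/450]
  75 → locker 3  [load 350/450]
  50 → locker 3  [load 400/450]
3 storage lockers opened.

3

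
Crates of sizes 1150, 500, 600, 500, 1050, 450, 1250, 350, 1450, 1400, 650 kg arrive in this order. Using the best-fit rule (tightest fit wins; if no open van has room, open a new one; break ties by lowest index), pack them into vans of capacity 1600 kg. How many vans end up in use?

7

  1150 → van 1 (new)  [load 1150/1600]
  500 → van 2 (new)  [load 500/1600]
  600 → van 2  [load 1100/1600]
  500 → van 2  [load 1600/1600]
  1050 → van 3 (new)  [load 1050/1600]
  450 → van 1  [load 1600/1600]
  1250 → van 4 (new)  [load 1250/1600]
  350 → van 4  [load 1600/1600]
  1450 → van 5 (new)  [load 1450/1600]
  1400 → van 6 (new)  [load 1400/1600]
  650 → van 7 (new)  [load 650/1600]
7 vans opened.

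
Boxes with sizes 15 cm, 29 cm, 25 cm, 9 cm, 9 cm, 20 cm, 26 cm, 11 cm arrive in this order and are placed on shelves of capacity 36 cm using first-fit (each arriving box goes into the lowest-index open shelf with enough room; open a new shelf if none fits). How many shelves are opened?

5

  15 → shelf 1 (new)  [load 15/36]
  29 → shelf 2 (new)  [load 29/36]
  25 → shelf 3 (new)  [load 25/36]
  9 → shelf 1  [load 24/36]
  9 → shelf 1  [load 33/36]
  20 → shelf 4 (new)  [load 20/36]
  26 → shelf 5 (new)  [load 26/36]
  11 → shelf 3  [load 36/36]
5 shelves opened.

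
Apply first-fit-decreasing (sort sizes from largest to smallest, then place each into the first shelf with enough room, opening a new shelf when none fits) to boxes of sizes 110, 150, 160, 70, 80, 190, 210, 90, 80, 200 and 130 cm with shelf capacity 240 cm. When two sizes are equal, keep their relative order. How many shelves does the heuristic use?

Sorted descending: 210, 200, 190, 160, 150, 130, 110, 90, 80, 80, 70.
  210 → shelf 1 (new)  [load 210/240]
  200 → shelf 2 (new)  [load 200/240]
  190 → shelf 3 (new)  [load 190/240]
  160 → shelf 4 (new)  [load 160/240]
  150 → shelf 5 (new)  [load 150/240]
  130 → shelf 6 (new)  [load 130/240]
  110 → shelf 6  [load 240/240]
  90 → shelf 5  [load 240/240]
  80 → shelf 4  [load 240/240]
  80 → shelf 7 (new)  [load 80/240]
  70 → shelf 7  [load 150/240]
7 shelves opened.

7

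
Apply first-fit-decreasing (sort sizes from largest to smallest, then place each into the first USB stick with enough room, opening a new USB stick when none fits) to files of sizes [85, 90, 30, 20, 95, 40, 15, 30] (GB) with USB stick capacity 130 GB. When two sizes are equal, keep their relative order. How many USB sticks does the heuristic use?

Sorted descending: 95, 90, 85, 40, 30, 30, 20, 15.
  95 → USB stick 1 (new)  [load 95/130]
  90 → USB stick 2 (new)  [load 90/130]
  85 → USB stick 3 (new)  [load 85/130]
  40 → USB stick 2  [load 130/130]
  30 → USB stick 1  [load 125/130]
  30 → USB stick 3  [load 115/130]
  20 → USB stick 4 (new)  [load 20/130]
  15 → USB stick 3  [load 130/130]
4 USB sticks opened.

4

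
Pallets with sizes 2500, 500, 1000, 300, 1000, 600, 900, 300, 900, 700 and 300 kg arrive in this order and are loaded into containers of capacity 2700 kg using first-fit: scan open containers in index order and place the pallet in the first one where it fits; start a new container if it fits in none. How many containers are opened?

4

  2500 → container 1 (new)  [load 2500/2700]
  500 → container 2 (new)  [load 500/2700]
  1000 → container 2  [load 1500/2700]
  300 → container 2  [load 1800/2700]
  1000 → container 3 (new)  [load 1000/2700]
  600 → container 2  [load 2400/2700]
  900 → container 3  [load 1900/2700]
  300 → container 2  [load 2700/2700]
  900 → container 4 (new)  [load 900/2700]
  700 → container 3  [load 2600/2700]
  300 → container 4  [load 1200/2700]
4 containers opened.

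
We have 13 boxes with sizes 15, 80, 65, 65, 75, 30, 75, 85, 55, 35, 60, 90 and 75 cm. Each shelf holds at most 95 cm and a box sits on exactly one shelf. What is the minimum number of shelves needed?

Total = 90 + 85 + 80 + 75 + 75 + 75 + 65 + 65 + 60 + 55 + 35 + 30 + 15 = 805 cm.
Lower bound: ⌈805/95⌉ = 9 shelves.
Also, 10 boxes each exceed 95/2 cm, and no two of those can share a shelf, so at least 10 shelves are needed.
A packing using 10 shelves:
  shelf 1: 90 = 90
  shelf 2: 85 = 85
  shelf 3: 80 + 15 = 95
  shelf 4: 75 = 75
  shelf 5: 75 = 75
  shelf 6: 75 = 75
  shelf 7: 65 + 30 = 95
  shelf 8: 65 = 65
  shelf 9: 60 + 35 = 95
  shelf 10: 55 = 55
This matches the lower bound, so 10 is optimal.

10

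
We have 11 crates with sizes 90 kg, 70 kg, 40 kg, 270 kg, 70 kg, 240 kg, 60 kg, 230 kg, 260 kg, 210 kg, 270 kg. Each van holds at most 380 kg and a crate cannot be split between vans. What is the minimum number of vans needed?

6

Total = 270 + 270 + 260 + 240 + 230 + 210 + 90 + 70 + 70 + 60 + 40 = 1810 kg.
Lower bound: ⌈1810/380⌉ = 5 vans.
Also, 6 crates each exceed 190 kg, and no two of those can share a van, so at least 6 vans are needed.
A packing using 6 vans:
  van 1: 270 + 90 = 360
  van 2: 270 + 70 + 40 = 380
  van 3: 260 + 70 = 330
  van 4: 240 + 60 = 300
  van 5: 230 = 230
  van 6: 210 = 210
This matches the lower bound, so 6 is optimal.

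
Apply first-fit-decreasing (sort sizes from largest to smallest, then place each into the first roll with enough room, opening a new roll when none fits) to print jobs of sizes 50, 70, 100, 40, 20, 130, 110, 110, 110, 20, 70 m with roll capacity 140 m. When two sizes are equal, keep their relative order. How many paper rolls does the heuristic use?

Sorted descending: 130, 110, 110, 110, 100, 70, 70, 50, 40, 20, 20.
  130 → roll 1 (new)  [load 130/140]
  110 → roll 2 (new)  [load 110/140]
  110 → roll 3 (new)  [load 110/140]
  110 → roll 4 (new)  [load 110/140]
  100 → roll 5 (new)  [load 100/140]
  70 → roll 6 (new)  [load 70/140]
  70 → roll 6  [load 140/140]
  50 → roll 7 (new)  [load 50/140]
  40 → roll 5  [load 140/140]
  20 → roll 2  [load 130/140]
  20 → roll 3  [load 130/140]
7 paper rolls opened.

7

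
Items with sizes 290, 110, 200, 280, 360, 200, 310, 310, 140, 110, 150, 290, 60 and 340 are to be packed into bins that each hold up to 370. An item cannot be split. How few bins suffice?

Total = 360 + 340 + 310 + 310 + 290 + 290 + 280 + 200 + 200 + 150 + 140 + 110 + 110 + 60 = 3150.
Lower bound: ⌈3150/370⌉ = 9 bins.
A packing using 10 bins:
  bin 1: 360 = 360
  bin 2: 340 = 340
  bin 3: 310 + 60 = 370
  bin 4: 310 = 310
  bin 5: 290 = 290
  bin 6: 290 = 290
  bin 7: 280 = 280
  bin 8: 200 + 150 = 350
  bin 9: 200 + 140 = 340
  bin 10: 110 + 110 = 220
No arrangement into 9 bins stays within capacity, so 10 is optimal.

10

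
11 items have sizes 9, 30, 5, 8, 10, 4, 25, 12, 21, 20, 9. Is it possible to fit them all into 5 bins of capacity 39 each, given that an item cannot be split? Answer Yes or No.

Yes

A valid assignment using 4 bins:
  bin 1: 30 + 9 = 39
  bin 2: 25 + 12 = 37
  bin 3: 21 + 10 + 8 = 39
  bin 4: 20 + 9 + 5 + 4 = 38
That uses only 4 ≤ 5, so 5 bins are enough.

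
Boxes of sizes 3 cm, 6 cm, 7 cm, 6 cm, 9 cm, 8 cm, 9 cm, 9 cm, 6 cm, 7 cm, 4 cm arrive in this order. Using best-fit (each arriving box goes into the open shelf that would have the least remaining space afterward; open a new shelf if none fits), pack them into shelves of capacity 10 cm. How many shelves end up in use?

  3 → shelf 1 (new)  [load 3/10]
  6 → shelf 1  [load 9/10]
  7 → shelf 2 (new)  [load 7/10]
  6 → shelf 3 (new)  [load 6/10]
  9 → shelf 4 (new)  [load 9/10]
  8 → shelf 5 (new)  [load 8/10]
  9 → shelf 6 (new)  [load 9/10]
  9 → shelf 7 (new)  [load 9/10]
  6 → shelf 8 (new)  [load 6/10]
  7 → shelf 9 (new)  [load 7/10]
  4 → shelf 3  [load 10/10]
9 shelves opened.

9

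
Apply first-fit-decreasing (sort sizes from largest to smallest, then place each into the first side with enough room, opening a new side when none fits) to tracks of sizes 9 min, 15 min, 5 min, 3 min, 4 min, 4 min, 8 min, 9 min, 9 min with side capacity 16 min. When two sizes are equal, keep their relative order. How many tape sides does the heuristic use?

Sorted descending: 15, 9, 9, 9, 8, 5, 4, 4, 3.
  15 → side 1 (new)  [load 15/16]
  9 → side 2 (new)  [load 9/16]
  9 → side 3 (new)  [load 9/16]
  9 → side 4 (new)  [load 9/16]
  8 → side 5 (new)  [load 8/16]
  5 → side 2  [load 14/16]
  4 → side 3  [load 13/16]
  4 → side 4  [load 13/16]
  3 → side 3  [load 16/16]
5 tape sides opened.

5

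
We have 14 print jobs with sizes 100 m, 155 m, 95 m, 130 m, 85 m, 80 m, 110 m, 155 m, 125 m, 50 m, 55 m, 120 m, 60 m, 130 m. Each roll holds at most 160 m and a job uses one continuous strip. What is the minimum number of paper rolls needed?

11

Total = 155 + 155 + 130 + 130 + 125 + 120 + 110 + 100 + 95 + 85 + 80 + 60 + 55 + 50 = 1450 m.
Lower bound: ⌈1450/160⌉ = 10 paper rolls.
A packing using 11 paper rolls:
  roll 1: 155 = 155
  roll 2: 155 = 155
  roll 3: 130 = 130
  roll 4: 130 = 130
  roll 5: 125 = 125
  roll 6: 120 = 120
  roll 7: 110 + 50 = 160
  roll 8: 100 + 60 = 160
  roll 9: 95 + 55 = 150
  roll 10: 85 = 85
  roll 11: 80 = 80
No arrangement into 10 paper rolls stays within capacity, so 11 is optimal.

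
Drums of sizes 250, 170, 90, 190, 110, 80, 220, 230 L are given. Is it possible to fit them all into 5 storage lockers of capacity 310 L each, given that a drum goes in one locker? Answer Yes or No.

Yes

A valid assignment using 5 storage lockers:
  locker 1: 250 = 250
  locker 2: 230 + 80 = 310
  locker 3: 220 + 90 = 310
  locker 4: 190 + 110 = 300
  locker 5: 170 = 170
Every load is within 310 L, so 5 storage lockers suffice.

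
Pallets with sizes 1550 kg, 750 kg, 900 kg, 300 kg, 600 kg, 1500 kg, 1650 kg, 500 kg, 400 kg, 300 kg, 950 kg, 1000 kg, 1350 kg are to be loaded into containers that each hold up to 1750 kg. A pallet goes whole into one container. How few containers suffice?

Total = 1650 + 1550 + 1500 + 1350 + 1000 + 950 + 900 + 750 + 600 + 500 + 400 + 300 + 300 = 11750 kg.
Lower bound: ⌈11750/1750⌉ = 7 containers.
A packing using 8 containers:
  container 1: 1650 = 1650
  container 2: 1550 = 1550
  container 3: 1500 = 1500
  container 4: 1350 + 400 = 1750
  container 5: 1000 + 750 = 1750
  container 6: 950 + 600 = 1550
  container 7: 900 + 500 + 300 = 1700
  container 8: 300 = 300
No arrangement into 7 containers stays within capacity, so 8 is optimal.

8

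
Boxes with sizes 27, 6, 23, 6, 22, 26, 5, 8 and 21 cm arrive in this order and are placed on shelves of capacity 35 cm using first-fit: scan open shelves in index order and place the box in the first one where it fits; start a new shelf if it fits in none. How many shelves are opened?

5

  27 → shelf 1 (new)  [load 27/35]
  6 → shelf 1  [load 33/35]
  23 → shelf 2 (new)  [load 23/35]
  6 → shelf 2  [load 29/35]
  22 → shelf 3 (new)  [load 22/35]
  26 → shelf 4 (new)  [load 26/35]
  5 → shelf 2  [load 34/35]
  8 → shelf 3  [load 30/35]
  21 → shelf 5 (new)  [load 21/35]
5 shelves opened.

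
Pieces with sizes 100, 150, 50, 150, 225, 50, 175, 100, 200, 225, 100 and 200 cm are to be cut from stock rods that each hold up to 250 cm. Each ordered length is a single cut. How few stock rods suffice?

8

Total = 225 + 225 + 200 + 200 + 175 + 150 + 150 + 100 + 100 + 100 + 50 + 50 = 1725 cm.
Lower bound: ⌈1725/250⌉ = 7 stock rods.
A packing using 8 stock rods:
  stock rod 1: 225 = 225
  stock rod 2: 225 = 225
  stock rod 3: 200 + 50 = 250
  stock rod 4: 200 + 50 = 250
  stock rod 5: 175 = 175
  stock rod 6: 150 + 100 = 250
  stock rod 7: 150 + 100 = 250
  stock rod 8: 100 = 100
No arrangement into 7 stock rods stays within capacity, so 8 is optimal.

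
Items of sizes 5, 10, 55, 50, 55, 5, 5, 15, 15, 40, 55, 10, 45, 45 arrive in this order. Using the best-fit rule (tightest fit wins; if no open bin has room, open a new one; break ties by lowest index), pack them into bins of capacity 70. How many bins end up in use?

  5 → bin 1 (new)  [load 5/70]
  10 → bin 1  [load 15/70]
  55 → bin 1  [load 70/70]
  50 → bin 2 (new)  [load 50/70]
  55 → bin 3 (new)  [load 55/70]
  5 → bin 3  [load 60/70]
  5 → bin 3  [load 65/70]
  15 → bin 2  [load 65/70]
  15 → bin 4 (new)  [load 15/70]
  40 → bin 4  [load 55/70]
  55 → bin 5 (new)  [load 55/70]
  10 → bin 4  [load 65/70]
  45 → bin 6 (new)  [load 45/70]
  45 → bin 7 (new)  [load 45/70]
7 bins opened.

7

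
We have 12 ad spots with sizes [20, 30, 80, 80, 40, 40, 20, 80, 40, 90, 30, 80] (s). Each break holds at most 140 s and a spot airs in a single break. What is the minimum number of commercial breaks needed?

5

Total = 90 + 80 + 80 + 80 + 80 + 40 + 40 + 40 + 30 + 30 + 20 + 20 = 630 s.
Lower bound: ⌈630/140⌉ = 5 commercial breaks.
A packing using 5 commercial breaks:
  break 1: 90 + 40 = 130
  break 2: 80 + 40 + 20 = 140
  break 3: 80 + 40 + 20 = 140
  break 4: 80 + 30 + 30 = 140
  break 5: 80 = 80
This matches the lower bound, so 5 is optimal.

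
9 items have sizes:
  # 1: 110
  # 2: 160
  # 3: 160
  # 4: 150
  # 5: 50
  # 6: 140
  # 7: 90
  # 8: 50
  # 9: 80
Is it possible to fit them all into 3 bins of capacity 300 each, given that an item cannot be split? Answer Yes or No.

No

Total = 990; ⌈990/300⌉ = 4.
At least 4 bins are required, but only 3 are allowed.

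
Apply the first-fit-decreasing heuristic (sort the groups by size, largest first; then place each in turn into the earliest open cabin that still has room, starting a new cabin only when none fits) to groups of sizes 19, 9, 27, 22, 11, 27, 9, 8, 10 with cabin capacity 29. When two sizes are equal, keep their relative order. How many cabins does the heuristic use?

Sorted descending: 27, 27, 22, 19, 11, 10, 9, 9, 8.
  27 → cabin 1 (new)  [load 27/29]
  27 → cabin 2 (new)  [load 27/29]
  22 → cabin 3 (new)  [load 22/29]
  19 → cabin 4 (new)  [load 19/29]
  11 → cabin 5 (new)  [load 11/29]
  10 → cabin 4  [load 29/29]
  9 → cabin 5  [load 20/29]
  9 → cabin 5  [load 29/29]
  8 → cabin 6 (new)  [load 8/29]
6 cabins opened.

6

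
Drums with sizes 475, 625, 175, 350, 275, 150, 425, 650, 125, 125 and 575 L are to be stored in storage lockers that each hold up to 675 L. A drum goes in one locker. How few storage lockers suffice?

7

Total = 650 + 625 + 575 + 475 + 425 + 350 + 275 + 175 + 150 + 125 + 125 = 3950 L.
Lower bound: ⌈3950/675⌉ = 6 storage lockers.
A packing using 7 storage lockers:
  locker 1: 650 = 650
  locker 2: 625 = 625
  locker 3: 575 = 575
  locker 4: 475 + 175 = 650
  locker 5: 425 + 150 = 575
  locker 6: 350 + 275 = 625
  locker 7: 125 + 125 = 250
No arrangement into 6 storage lockers stays within capacity, so 7 is optimal.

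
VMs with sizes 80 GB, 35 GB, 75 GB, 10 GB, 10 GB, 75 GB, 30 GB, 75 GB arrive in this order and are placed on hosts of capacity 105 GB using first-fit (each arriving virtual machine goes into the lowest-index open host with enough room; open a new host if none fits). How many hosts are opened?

5

  80 → host 1 (new)  [load 80/105]
  35 → host 2 (new)  [load 35/105]
  75 → host 3 (new)  [load 75/105]
  10 → host 1  [load 90/105]
  10 → host 1  [load 100/105]
  75 → host 4 (new)  [load 75/105]
  30 → host 2  [load 65/105]
  75 → host 5 (new)  [load 75/105]
5 hosts opened.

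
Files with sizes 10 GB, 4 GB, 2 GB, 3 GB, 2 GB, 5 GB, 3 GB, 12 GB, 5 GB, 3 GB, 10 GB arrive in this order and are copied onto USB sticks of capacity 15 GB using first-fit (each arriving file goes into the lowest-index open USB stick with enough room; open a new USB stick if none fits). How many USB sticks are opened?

  10 → USB stick 1 (new)  [load 10/15]
  4 → USB stick 1  [load 14/15]
  2 → USB stick 2 (new)  [load 2/15]
  3 → USB stick 2  [load 5/15]
  2 → USB stick 2  [load 7/15]
  5 → USB stick 2  [load 12/15]
  3 → USB stick 2  [load 15/15]
  12 → USB stick 3 (new)  [load 12/15]
  5 → USB stick 4 (new)  [load 5/15]
  3 → USB stick 3  [load 15/15]
  10 → USB stick 4  [load 15/15]
4 USB sticks opened.

4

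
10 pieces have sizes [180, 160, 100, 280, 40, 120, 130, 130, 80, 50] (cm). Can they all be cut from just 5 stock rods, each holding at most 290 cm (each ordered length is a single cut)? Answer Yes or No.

A valid assignment using 5 stock rods:
  stock rod 1: 280 = 280
  stock rod 2: 180 + 100 = 280
  stock rod 3: 160 + 130 = 290
  stock rod 4: 130 + 120 + 40 = 290
  stock rod 5: 80 + 50 = 130
Every load is within 290 cm, so 5 stock rods suffice.

Yes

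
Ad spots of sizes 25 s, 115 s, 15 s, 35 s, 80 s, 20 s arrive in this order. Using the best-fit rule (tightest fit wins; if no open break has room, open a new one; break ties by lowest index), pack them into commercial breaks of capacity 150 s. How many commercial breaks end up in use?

2

  25 → break 1 (new)  [load 25/150]
  115 → break 1  [load 140/150]
  15 → break 2 (new)  [load 15/150]
  35 → break 2  [load 50/150]
  80 → break 2  [load 130/150]
  20 → break 2  [load 150/150]
2 commercial breaks opened.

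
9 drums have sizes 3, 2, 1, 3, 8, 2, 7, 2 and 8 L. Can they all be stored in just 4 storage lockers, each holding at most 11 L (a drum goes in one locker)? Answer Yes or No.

Yes

A valid assignment using 4 storage lockers:
  locker 1: 8 + 3 = 11
  locker 2: 8 + 3 = 11
  locker 3: 7 + 2 + 2 = 11
  locker 4: 2 + 1 = 3
Every load is within 11 L, so 4 storage lockers suffice.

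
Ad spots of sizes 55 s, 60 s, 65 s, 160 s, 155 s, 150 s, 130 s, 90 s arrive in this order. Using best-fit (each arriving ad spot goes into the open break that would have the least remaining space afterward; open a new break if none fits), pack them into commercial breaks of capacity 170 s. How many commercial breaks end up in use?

6

  55 → break 1 (new)  [load 55/170]
  60 → break 1  [load 115/170]
  65 → break 2 (new)  [load 65/170]
  160 → break 3 (new)  [load 160/170]
  155 → break 4 (new)  [load 155/170]
  150 → break 5 (new)  [load 150/170]
  130 → break 6 (new)  [load 130/170]
  90 → break 2  [load 155/170]
6 commercial breaks opened.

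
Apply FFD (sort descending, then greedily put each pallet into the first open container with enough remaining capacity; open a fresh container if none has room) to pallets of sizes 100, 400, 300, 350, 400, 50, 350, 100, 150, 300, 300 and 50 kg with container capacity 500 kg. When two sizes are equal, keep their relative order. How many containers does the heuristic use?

Sorted descending: 400, 400, 350, 350, 300, 300, 300, 150, 100, 100, 50, 50.
  400 → container 1 (new)  [load 400/500]
  400 → container 2 (new)  [load 400/500]
  350 → container 3 (new)  [load 350/500]
  350 → container 4 (new)  [load 350/500]
  300 → container 5 (new)  [load 300/500]
  300 → container 6 (new)  [load 300/500]
  300 → container 7 (new)  [load 300/500]
  150 → container 3  [load 500/500]
  100 → container 1  [load 500/500]
  100 → container 2  [load 500/500]
  50 → container 4  [load 400/500]
  50 → container 4  [load 450/500]
7 containers opened.

7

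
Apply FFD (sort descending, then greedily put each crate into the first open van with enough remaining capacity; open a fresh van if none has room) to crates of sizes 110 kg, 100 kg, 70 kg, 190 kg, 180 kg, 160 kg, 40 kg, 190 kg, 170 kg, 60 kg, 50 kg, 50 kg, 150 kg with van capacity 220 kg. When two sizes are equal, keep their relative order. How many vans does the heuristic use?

8

Sorted descending: 190, 190, 180, 170, 160, 150, 110, 100, 70, 60, 50, 50, 40.
  190 → van 1 (new)  [load 190/220]
  190 → van 2 (new)  [load 190/220]
  180 → van 3 (new)  [load 180/220]
  170 → van 4 (new)  [load 170/220]
  160 → van 5 (new)  [load 160/220]
  150 → van 6 (new)  [load 150/220]
  110 → van 7 (new)  [load 110/220]
  100 → van 7  [load 210/220]
  70 → van 6  [load 220/220]
  60 → van 5  [load 220/220]
  50 → van 4  [load 220/220]
  50 → van 8 (new)  [load 50/220]
  40 → van 3  [load 220/220]
8 vans opened.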